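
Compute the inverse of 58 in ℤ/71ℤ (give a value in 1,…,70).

71 = 1·58 + 13
58 = 4·13 + 6
13 = 2·6 + 1
6 = 6·1 + 0
Back-substituting gives 58·60 ≡ 1 (mod 71).

60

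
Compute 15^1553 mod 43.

Successive squares of 15 mod 43: 15^1≡15, 15^2≡10, 15^4≡14, 15^8≡24, 15^16≡17, 15^32≡31, 15^64≡15, 15^128≡10, 15^256≡14, 15^512≡24, 15^1024≡17.
Since 1553 = 1 + 16 + 512 + 1024 in binary, 15^1553 ≡ 15·17·24·17 ≡ 23 (mod 43).

23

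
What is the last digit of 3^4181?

3

Last digits of 3^n: 3, 9, 7, 1 (period 4).
4181 leaves remainder 1 on division by 4, so 3^4181 ends in 3.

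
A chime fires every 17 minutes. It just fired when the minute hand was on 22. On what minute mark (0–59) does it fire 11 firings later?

11·17 = 187.
187 = 3·60 + 7, so 187 mod 60 = 7.
(22 + 7) mod 60 = 29.

29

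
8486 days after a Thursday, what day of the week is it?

Saturday

Dividing 8486 by 7 gives quotient 1212 and remainder 2.
Thursday + 2 days → Saturday.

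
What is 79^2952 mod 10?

The units digit of 79^n cycles with period 2: 9, 1, …
2952 leaves remainder 0 on division by 2, so 79^2952 ends in 1.

1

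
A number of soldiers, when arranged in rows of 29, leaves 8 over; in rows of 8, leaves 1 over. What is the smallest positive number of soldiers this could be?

153

x ≡ 1 (mod 8) gives x ∈ {1, 9, 17, 25, 33, 41, 49, 57, …}.
The first of these with x mod 29 = 8 is 153.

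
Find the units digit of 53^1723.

Powers of 3 mod 10 repeat with period 4: 3, 9, 7, 1.
1723 leaves remainder 3 on division by 4, so 53^1723 ends in 7.

7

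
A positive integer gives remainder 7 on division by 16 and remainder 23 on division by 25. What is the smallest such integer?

x ≡ 7 (mod 16) gives x ∈ {7, 23}.
The first of these with x mod 25 = 23 is 23.

23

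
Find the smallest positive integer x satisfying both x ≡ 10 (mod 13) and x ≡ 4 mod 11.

Since 11·6 ≡ 1 (mod 13), take x = 4 + 11·((10−4)·6 mod 13) = 4 + 11·10 = 114.
Check: 114 mod 13 = 10, 114 mod 11 = 4.

114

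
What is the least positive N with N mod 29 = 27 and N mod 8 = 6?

230

x ≡ 6 (mod 8) gives x ∈ {6, 14, 22, 30, 38, 46, 54, 62, …}.
The first of these with x mod 29 = 27 is 230.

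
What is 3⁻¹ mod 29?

10

3·10 = 30 = 1·29 + 1, so 3⁻¹ ≡ 10 (mod 29).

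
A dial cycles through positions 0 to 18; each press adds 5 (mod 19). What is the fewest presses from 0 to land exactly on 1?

19 = 3·5 + 4
5 = 1·4 + 1
4 = 4·1 + 0
Back-substituting gives 5·4 ≡ 1 (mod 19).

4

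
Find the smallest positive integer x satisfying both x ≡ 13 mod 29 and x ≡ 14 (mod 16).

158

x ≡ 14 (mod 16) gives x ∈ {14, 30, 46, 62, 78, 94, 110, 126, …}.
The first of these with x mod 29 = 13 is 158.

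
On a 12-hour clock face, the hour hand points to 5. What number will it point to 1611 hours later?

8

1611 − 134·12 = 3, so 1611 ≡ 3 (mod 12).
5 + 3 → 8 on a 12-hour dial.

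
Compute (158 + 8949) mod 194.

8949 mod 194 = 25 (since 46·194 = 8924).
(158 + 25) mod 194 = 183.

183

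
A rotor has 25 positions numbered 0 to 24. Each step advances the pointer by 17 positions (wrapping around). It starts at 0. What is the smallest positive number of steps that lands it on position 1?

The inverse of 17 mod 25 is 3 (since 17·3 = 51 ≡ 1).
So x ≡ 3·1 = 3 ≡ 3 (mod 25).
Check: 17·3 = 51 = 2·25 + 1.

3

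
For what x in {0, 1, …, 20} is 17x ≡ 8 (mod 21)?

19

17⁻¹ ≡ 5 (mod 21) because 17·5 = 85 = 4·21 + 1.
Multiplying both sides by 5: x ≡ 5·8 = 40 ≡ 19 (mod 21).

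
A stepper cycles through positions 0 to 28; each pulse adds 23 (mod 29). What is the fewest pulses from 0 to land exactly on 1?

24

23·24 = 552 = 19·29 + 1, so 23⁻¹ ≡ 24 (mod 29).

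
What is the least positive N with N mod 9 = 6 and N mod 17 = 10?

78

x ≡ 6 (mod 9) gives x ∈ {6, 15, 24, 33, 42, 51, 60, 69, …}.
The first of these with x mod 17 = 10 is 78.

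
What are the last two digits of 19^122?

Square-and-reduce mod 100: 19^1≡19, 19^2≡61, 19^4≡21, 19^8≡41, 19^16≡81, 19^32≡61, 19^64≡21.
Since 122 = 2 + 8 + 16 + 32 + 64 in binary, 19^122 ≡ 61·41·81·61·21 ≡ 61 (mod 100).

61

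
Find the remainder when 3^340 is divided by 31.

Square-and-reduce mod 31: 3^1≡3, 3^2≡9, 3^4≡19, 3^8≡20, 3^16≡28, 3^32≡9, 3^64≡19, 3^128≡20, 3^256≡28.
340 = 4 + 16 + 64 + 256, so 3^340 ≡ 19·28·19·28 ≡ 25 (mod 31).

25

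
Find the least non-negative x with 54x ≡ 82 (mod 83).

63

54⁻¹ ≡ 20 (mod 83) because 54·20 = 1080 = 13·83 + 1.
So x ≡ 20·82 = 1640 ≡ 63 (mod 83).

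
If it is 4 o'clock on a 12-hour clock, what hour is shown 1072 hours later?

Dividing 1072 by 12 gives quotient 89 and remainder 4.
4 + 4 → 8 on a 12-hour dial.

8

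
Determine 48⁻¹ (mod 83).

48·64 = 3072 = 37·83 + 1, so 48⁻¹ ≡ 64 (mod 83).

64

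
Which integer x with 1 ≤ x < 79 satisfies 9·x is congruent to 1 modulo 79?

44

9·44 = 396 = 5·79 + 1, so 9⁻¹ ≡ 44 (mod 79).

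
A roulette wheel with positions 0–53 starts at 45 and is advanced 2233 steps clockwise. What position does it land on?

10

2233 = 41·54 + 19, so 2233 mod 54 = 19.
(45 + 19) mod 54 = 10.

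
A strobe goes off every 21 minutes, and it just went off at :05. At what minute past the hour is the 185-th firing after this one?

50

185·21 = 3885.
3885 mod 60 = 45 (since 64·60 = 3840).
(5 + 45) mod 60 = 50.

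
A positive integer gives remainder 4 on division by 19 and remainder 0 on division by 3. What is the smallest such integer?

42

x ≡ 0 (mod 3) gives x ∈ {0, 3, 6, 9, 12, 15, 18, 21, …}.
The first of these with x mod 19 = 4 is 42.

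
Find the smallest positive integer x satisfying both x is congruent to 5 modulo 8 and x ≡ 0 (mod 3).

21

x ≡ 0 (mod 3) gives x ∈ {0, 3, 6, 9, 12, 15, 18, 21}.
The first of these with x mod 8 = 5 is 21.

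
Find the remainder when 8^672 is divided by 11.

9

By repeated squaring mod 11: 8^1≡8, 8^2≡9, 8^4≡4, 8^8≡5, 8^16≡3, 8^32≡9, 8^64≡4, 8^128≡5, 8^256≡3, 8^512≡9.
672 = 32 + 128 + 512, so 8^672 ≡ 9·5·9 ≡ 9 (mod 11).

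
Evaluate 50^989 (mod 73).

By repeated squaring mod 73: 50^1≡50, 50^2≡18, 50^4≡32, 50^8≡2, 50^16≡4, 50^32≡16, 50^64≡37, 50^128≡55, 50^256≡32, 50^512≡2.
Since 989 = 1 + 4 + 8 + 16 + 64 + 128 + 256 + 512 in binary, 50^989 ≡ 50·32·2·4·37·55·32·2 ≡ 54 (mod 73).

54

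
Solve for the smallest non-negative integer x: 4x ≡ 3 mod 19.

15

4⁻¹ ≡ 5 (mod 19) because 4·5 = 20 = 1·19 + 1.
Multiplying both sides by 5: x ≡ 5·3 = 15 ≡ 15 (mod 19).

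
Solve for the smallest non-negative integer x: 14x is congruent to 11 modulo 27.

The inverse of 14 mod 27 is 2 (since 14·2 = 28 ≡ 1).
So x ≡ 2·11 = 22 ≡ 22 (mod 27).

22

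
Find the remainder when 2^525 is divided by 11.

10

By repeated squaring mod 11: 2^1≡2, 2^2≡4, 2^4≡5, 2^8≡3, 2^16≡9, 2^32≡4, 2^64≡5, 2^128≡3, 2^256≡9, 2^512≡4.
525 = 1 + 4 + 8 + 512, so 2^525 ≡ 2·5·3·4 ≡ 10 (mod 11).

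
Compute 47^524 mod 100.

By repeated squaring mod 100: 47^1≡47, 47^2≡9, 47^4≡81, 47^8≡61, 47^16≡21, 47^32≡41, 47^64≡81, 47^128≡61, 47^256≡21, 47^512≡41.
Since 524 = 4 + 8 + 512 in binary, 47^524 ≡ 81·61·41 ≡ 81 (mod 100).

81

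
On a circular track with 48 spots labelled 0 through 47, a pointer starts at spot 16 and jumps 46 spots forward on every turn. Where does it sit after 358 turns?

358·46 = 16468.
Dividing 16468 by 48 gives quotient 343 and remainder 4.
(16 + 4) mod 48 = 20.

20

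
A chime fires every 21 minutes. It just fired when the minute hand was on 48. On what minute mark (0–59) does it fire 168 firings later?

168·21 = 3528.
3528 − 58·60 = 48, so 3528 ≡ 48 (mod 60).
(48 + 48) mod 60 = 36.

36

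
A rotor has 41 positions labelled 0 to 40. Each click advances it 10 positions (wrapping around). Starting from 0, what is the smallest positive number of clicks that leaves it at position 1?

37

41 = 4·10 + 1
10 = 10·1 + 0
Back-substituting gives 10·37 ≡ 1 (mod 41).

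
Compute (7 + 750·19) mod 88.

750·19 = 14250.
14250 − 161·88 = 82, so 14250 ≡ 82 (mod 88).
(7 + 82) mod 88 = 1.

1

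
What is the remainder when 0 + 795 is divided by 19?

795 mod 19 = 16 (since 41·19 = 779).
(0 + 16) mod 19 = 16.

16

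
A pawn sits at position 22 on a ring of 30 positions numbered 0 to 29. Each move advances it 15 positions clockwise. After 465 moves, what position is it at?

7

465·15 = 6975.
6975 = 232·30 + 15, so 6975 mod 30 = 15.
(22 + 15) mod 30 = 7.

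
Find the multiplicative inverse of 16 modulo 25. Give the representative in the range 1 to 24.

16·11 = 176 = 7·25 + 1, so 16⁻¹ ≡ 11 (mod 25).

11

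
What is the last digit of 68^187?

The units digit of 68^n cycles with period 4: 8, 4, 2, 6, …
187 leaves remainder 3 on division by 4, so 68^187 ends in 2.

2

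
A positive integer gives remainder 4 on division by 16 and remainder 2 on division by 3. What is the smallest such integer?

x ≡ 2 (mod 3) gives x ∈ {2, 5, 8, 11, 14, 17, 20}.
The first of these with x mod 16 = 4 is 20.

20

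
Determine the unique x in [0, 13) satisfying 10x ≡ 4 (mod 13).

3

10⁻¹ ≡ 4 (mod 13) because 10·4 = 40 = 3·13 + 1.
So x ≡ 4·4 = 16 ≡ 3 (mod 13).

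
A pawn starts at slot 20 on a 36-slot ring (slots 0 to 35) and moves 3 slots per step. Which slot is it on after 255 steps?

255·3 = 765.
765 − 21·36 = 9, so 765 ≡ 9 (mod 36).
(20 + 9) mod 36 = 29.

29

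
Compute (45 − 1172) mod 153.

1172 − 7·153 = 101, so 1172 ≡ 101 (mod 153).
(45 − 101) mod 153 = 97.

97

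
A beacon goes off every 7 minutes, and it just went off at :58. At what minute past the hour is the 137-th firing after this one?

57

137·7 = 959.
959 = 15·60 + 59, so 959 mod 60 = 59.
(58 + 59) mod 60 = 57.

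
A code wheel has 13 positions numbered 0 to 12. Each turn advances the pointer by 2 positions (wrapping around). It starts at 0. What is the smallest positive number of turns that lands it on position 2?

The inverse of 2 mod 13 is 7 (since 2·7 = 14 ≡ 1).
So x ≡ 7·2 = 14 ≡ 1 (mod 13).
Check: 2·1 = 2 = 0·13 + 2.

1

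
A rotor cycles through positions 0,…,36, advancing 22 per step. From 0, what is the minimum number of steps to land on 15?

22⁻¹ ≡ 32 (mod 37) because 22·32 = 704 = 19·37 + 1.
So x ≡ 32·15 = 480 ≡ 36 (mod 37).

36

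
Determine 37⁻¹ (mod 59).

8

37·8 = 296 = 5·59 + 1, so 37⁻¹ ≡ 8 (mod 59).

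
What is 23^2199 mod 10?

7

The units digit of 23^n cycles with period 4: 3, 9, 7, 1, …
2199 mod 4 = 3, so the last digit matches 3^3 = 7.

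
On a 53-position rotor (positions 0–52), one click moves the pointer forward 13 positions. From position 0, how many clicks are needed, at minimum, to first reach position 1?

13·49 = 637 = 12·53 + 1, so 13⁻¹ ≡ 49 (mod 53).

49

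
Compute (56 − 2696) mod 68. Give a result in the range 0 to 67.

2696 mod 68 = 44 (since 39·68 = 2652).
(56 − 44) mod 68 = 12.

12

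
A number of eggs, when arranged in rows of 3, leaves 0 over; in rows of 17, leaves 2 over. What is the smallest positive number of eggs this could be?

Since 17·2 ≡ 1 (mod 3), take x = 2 + 17·((0−2)·2 mod 3) = 2 + 17·2 = 36.
Check: 36 mod 3 = 0, 36 mod 17 = 2.

36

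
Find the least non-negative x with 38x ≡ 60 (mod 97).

22

38⁻¹ ≡ 23 (mod 97) because 38·23 = 874 = 9·97 + 1.
So x ≡ 23·60 = 1380 ≡ 22 (mod 97).
Check: 38·22 = 836 = 8·97 + 60.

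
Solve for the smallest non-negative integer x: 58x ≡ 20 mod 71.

64

58⁻¹ ≡ 60 (mod 71) because 58·60 = 3480 = 49·71 + 1.
Multiplying both sides by 60: x ≡ 60·20 = 1200 ≡ 64 (mod 71).
Check: 58·64 = 3712 = 52·71 + 20.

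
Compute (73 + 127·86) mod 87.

127·86 = 10922.
Dividing 10922 by 87 gives quotient 125 and remainder 47.
(73 + 47) mod 87 = 33.

33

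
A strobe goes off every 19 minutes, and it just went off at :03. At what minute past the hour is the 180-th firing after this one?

180·19 = 3420.
3420 mod 60 = 0 (since 57·60 = 3420).
(3 + 0) mod 60 = 3.

3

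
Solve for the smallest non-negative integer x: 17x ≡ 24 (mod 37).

17⁻¹ ≡ 24 (mod 37) because 17·24 = 408 = 11·37 + 1.
Multiplying both sides by 24: x ≡ 24·24 = 576 ≡ 21 (mod 37).

21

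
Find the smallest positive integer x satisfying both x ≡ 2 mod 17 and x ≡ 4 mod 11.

70

x ≡ 4 (mod 11) gives x ∈ {4, 15, 26, 37, 48, 59, 70}.
The first of these with x mod 17 = 2 is 70.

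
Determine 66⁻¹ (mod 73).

52

73 = 1·66 + 7
66 = 9·7 + 3
7 = 2·3 + 1
3 = 3·1 + 0
Back-substituting gives 66·52 ≡ 1 (mod 73).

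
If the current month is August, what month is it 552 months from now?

552 = 46·12 + 0, so 552 mod 12 = 0.
August + 0 months → August.

August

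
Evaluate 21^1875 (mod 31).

30

Successive squares of 21 mod 31: 21^1≡21, 21^2≡7, 21^4≡18, 21^8≡14, 21^16≡10, 21^32≡7, 21^64≡18, 21^128≡14, 21^256≡10, 21^512≡7, 21^1024≡18.
1875 = 1 + 2 + 16 + 64 + 256 + 512 + 1024, so 21^1875 ≡ 21·7·10·18·10·7·18 ≡ 30 (mod 31).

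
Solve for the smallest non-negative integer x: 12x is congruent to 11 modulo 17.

The inverse of 12 mod 17 is 10 (since 12·10 = 120 ≡ 1).
Multiplying both sides by 10: x ≡ 10·11 = 110 ≡ 8 (mod 17).
Check: 12·8 = 96 = 5·17 + 11.

8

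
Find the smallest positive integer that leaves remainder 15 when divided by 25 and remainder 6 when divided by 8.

Since 8·22 ≡ 1 (mod 25), take x = 6 + 8·((15−6)·22 mod 25) = 6 + 8·23 = 190.
Check: 190 mod 25 = 15, 190 mod 8 = 6.

190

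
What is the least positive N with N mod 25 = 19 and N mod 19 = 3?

Since 19·4 ≡ 1 (mod 25), take x = 3 + 19·((19−3)·4 mod 25) = 3 + 19·14 = 269.
Check: 269 mod 25 = 19, 269 mod 19 = 3.

269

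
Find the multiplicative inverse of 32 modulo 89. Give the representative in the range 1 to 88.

64

89 = 2·32 + 25
32 = 1·25 + 7
25 = 3·7 + 4
7 = 1·4 + 3
4 = 1·3 + 1
3 = 3·1 + 0
Back-substituting gives 32·64 ≡ 1 (mod 89).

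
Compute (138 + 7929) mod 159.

117

Dividing 7929 by 159 gives quotient 49 and remainder 138.
(138 + 138) mod 159 = 117.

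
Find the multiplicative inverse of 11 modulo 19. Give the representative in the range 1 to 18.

19 = 1·11 + 8
11 = 1·8 + 3
8 = 2·3 + 2
3 = 1·2 + 1
2 = 2·1 + 0
Back-substituting gives 11·7 ≡ 1 (mod 19).

7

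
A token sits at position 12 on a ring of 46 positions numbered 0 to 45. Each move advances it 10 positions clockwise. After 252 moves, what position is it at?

2

252·10 = 2520.
Dividing 2520 by 46 gives quotient 54 and remainder 36.
(12 + 36) mod 46 = 2.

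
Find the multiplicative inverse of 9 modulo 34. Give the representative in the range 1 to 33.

19

34 = 3·9 + 7
9 = 1·7 + 2
7 = 3·2 + 1
2 = 2·1 + 0
Back-substituting gives 9·19 ≡ 1 (mod 34).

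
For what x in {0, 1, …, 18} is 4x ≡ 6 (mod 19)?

11

4⁻¹ ≡ 5 (mod 19) because 4·5 = 20 = 1·19 + 1.
So x ≡ 5·6 = 30 ≡ 11 (mod 19).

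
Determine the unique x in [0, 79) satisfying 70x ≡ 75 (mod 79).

18

70⁻¹ ≡ 35 (mod 79) because 70·35 = 2450 = 31·79 + 1.
Multiplying both sides by 35: x ≡ 35·75 = 2625 ≡ 18 (mod 79).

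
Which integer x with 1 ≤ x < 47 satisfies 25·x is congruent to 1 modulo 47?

32

47 = 1·25 + 22
25 = 1·22 + 3
22 = 7·3 + 1
3 = 3·1 + 0
Back-substituting gives 25·32 ≡ 1 (mod 47).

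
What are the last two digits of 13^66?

09

Successive squares of 13 mod 100: 13^1≡13, 13^2≡69, 13^4≡61, 13^8≡21, 13^16≡41, 13^32≡81, 13^64≡61.
66 = 2 + 64, so 13^66 ≡ 69·61 ≡ 9 (mod 100).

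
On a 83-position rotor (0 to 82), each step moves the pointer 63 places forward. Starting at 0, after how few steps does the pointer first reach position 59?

63⁻¹ ≡ 29 (mod 83) because 63·29 = 1827 = 22·83 + 1.
Multiplying both sides by 29: x ≡ 29·59 = 1711 ≡ 51 (mod 83).

51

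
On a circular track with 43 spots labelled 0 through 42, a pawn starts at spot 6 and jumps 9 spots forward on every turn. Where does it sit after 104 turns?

104·9 = 936.
Dividing 936 by 43 gives quotient 21 and remainder 33.
(6 + 33) mod 43 = 39.

39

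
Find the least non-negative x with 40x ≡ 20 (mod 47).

24

40⁻¹ ≡ 20 (mod 47) because 40·20 = 800 = 17·47 + 1.
So x ≡ 20·20 = 400 ≡ 24 (mod 47).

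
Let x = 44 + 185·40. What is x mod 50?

44

185·40 = 7400.
Dividing 7400 by 50 gives quotient 148 and remainder 0.
(44 + 0) mod 50 = 44.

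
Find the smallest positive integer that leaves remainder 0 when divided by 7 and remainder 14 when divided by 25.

Since 25·2 ≡ 1 (mod 7), take x = 14 + 25·((0−14)·2 mod 7) = 14 + 25·0 = 14.
Check: 14 mod 7 = 0, 14 mod 25 = 14.

14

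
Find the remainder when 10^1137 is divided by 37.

1

By repeated squaring mod 37: 10^1≡10, 10^2≡26, 10^4≡10, 10^8≡26, 10^16≡10, 10^32≡26, 10^64≡10, 10^128≡26, 10^256≡10, 10^512≡26, 10^1024≡10.
Since 1137 = 1 + 16 + 32 + 64 + 1024 in binary, 10^1137 ≡ 10·10·26·10·10 ≡ 1 (mod 37).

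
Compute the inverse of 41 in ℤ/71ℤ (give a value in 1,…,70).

41·26 = 1066 = 15·71 + 1, so 41⁻¹ ≡ 26 (mod 71).

26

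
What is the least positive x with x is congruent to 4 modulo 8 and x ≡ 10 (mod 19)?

124

x ≡ 4 (mod 8) gives x ∈ {4, 12, 20, 28, 36, 44, 52, 60, …}.
The first of these with x mod 19 = 10 is 124.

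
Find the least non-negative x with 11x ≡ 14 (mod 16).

10

The inverse of 11 mod 16 is 3 (since 11·3 = 33 ≡ 1).
So x ≡ 3·14 = 42 ≡ 10 (mod 16).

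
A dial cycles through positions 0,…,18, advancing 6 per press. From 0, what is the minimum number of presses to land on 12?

2

The inverse of 6 mod 19 is 16 (since 6·16 = 96 ≡ 1).
So x ≡ 16·12 = 192 ≡ 2 (mod 19).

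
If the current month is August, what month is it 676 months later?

676 − 56·12 = 4, so 676 ≡ 4 (mod 12).
August + 4 months → December.

December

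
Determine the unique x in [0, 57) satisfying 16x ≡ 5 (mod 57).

11

The inverse of 16 mod 57 is 25 (since 16·25 = 400 ≡ 1).
Multiplying both sides by 25: x ≡ 25·5 = 125 ≡ 11 (mod 57).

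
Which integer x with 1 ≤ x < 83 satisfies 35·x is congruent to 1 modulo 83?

19

83 = 2·35 + 13
35 = 2·13 + 9
13 = 1·9 + 4
9 = 2·4 + 1
4 = 4·1 + 0
Back-substituting gives 35·19 ≡ 1 (mod 83).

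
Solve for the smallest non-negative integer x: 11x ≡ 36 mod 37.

11⁻¹ ≡ 27 (mod 37) because 11·27 = 297 = 8·37 + 1.
Multiplying both sides by 27: x ≡ 27·36 = 972 ≡ 10 (mod 37).

10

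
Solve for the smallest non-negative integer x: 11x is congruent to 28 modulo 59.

The inverse of 11 mod 59 is 43 (since 11·43 = 473 ≡ 1).
So x ≡ 43·28 = 1204 ≡ 24 (mod 59).

24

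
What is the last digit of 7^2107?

The units digit of 7^n cycles with period 4: 7, 9, 3, 1, …
2107 mod 4 = 3, so the last digit matches 7^3 = 3.

3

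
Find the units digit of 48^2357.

Last digits of 8^n: 8, 4, 2, 6 (period 4).
2357 mod 4 = 1, so the last digit matches 8^1 = 8.

8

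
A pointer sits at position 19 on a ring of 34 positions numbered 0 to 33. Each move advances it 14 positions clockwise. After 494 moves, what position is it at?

494·14 = 6916.
Dividing 6916 by 34 gives quotient 203 and remainder 14.
(19 + 14) mod 34 = 33.

33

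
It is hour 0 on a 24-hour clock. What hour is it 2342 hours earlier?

10

2342 mod 24 = 14 (since 97·24 = 2328).
(0 − 14) mod 24 = 10.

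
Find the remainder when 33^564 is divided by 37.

26

Square-and-reduce mod 37: 33^1≡33, 33^2≡16, 33^4≡34, 33^8≡9, 33^16≡7, 33^32≡12, 33^64≡33, 33^128≡16, 33^256≡34, 33^512≡9.
Since 564 = 4 + 16 + 32 + 512 in binary, 33^564 ≡ 34·7·12·9 ≡ 26 (mod 37).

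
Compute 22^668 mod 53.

10

Successive squares of 22 mod 53: 22^1≡22, 22^2≡7, 22^4≡49, 22^8≡16, 22^16≡44, 22^32≡28, 22^64≡42, 22^128≡15, 22^256≡13, 22^512≡10.
668 = 4 + 8 + 16 + 128 + 512, so 22^668 ≡ 49·16·44·15·10 ≡ 10 (mod 53).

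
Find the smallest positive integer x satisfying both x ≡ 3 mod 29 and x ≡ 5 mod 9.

x ≡ 5 (mod 9) gives x ∈ {5, 14, 23, 32}.
The first of these with x mod 29 = 3 is 32.

32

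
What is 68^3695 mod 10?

2

Powers of 8 mod 10 repeat with period 4: 8, 4, 2, 6.
3695 leaves remainder 3 on division by 4, so 68^3695 ends in 2.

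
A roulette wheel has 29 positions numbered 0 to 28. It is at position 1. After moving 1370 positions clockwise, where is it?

8

Dividing 1370 by 29 gives quotient 47 and remainder 7.
(1 + 7) mod 29 = 8.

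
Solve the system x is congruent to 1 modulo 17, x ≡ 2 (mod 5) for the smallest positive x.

x ≡ 2 (mod 5) gives x ∈ {2, 7, 12, 17, 22, 27, 32, 37, …}.
The first of these with x mod 17 = 1 is 52.

52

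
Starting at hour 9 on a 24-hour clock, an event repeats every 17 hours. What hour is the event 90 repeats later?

90·17 = 1530.
1530 − 63·24 = 18, so 1530 ≡ 18 (mod 24).
(9 + 18) mod 24 = 3.

3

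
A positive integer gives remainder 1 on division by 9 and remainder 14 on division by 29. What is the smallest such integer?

217

Since 29·5 ≡ 1 (mod 9), take x = 14 + 29·((1−14)·5 mod 9) = 14 + 29·7 = 217.
Check: 217 mod 9 = 1, 217 mod 29 = 14.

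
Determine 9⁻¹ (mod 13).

3

9·3 = 27 = 2·13 + 1, so 9⁻¹ ≡ 3 (mod 13).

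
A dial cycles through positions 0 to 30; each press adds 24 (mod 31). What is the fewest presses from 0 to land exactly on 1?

22

31 = 1·24 + 7
24 = 3·7 + 3
7 = 2·3 + 1
3 = 3·1 + 0
Back-substituting gives 24·22 ≡ 1 (mod 31).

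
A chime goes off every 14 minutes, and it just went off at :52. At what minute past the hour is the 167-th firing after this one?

50

167·14 = 2338.
2338 − 38·60 = 58, so 2338 ≡ 58 (mod 60).
(52 + 58) mod 60 = 50.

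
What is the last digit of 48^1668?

6

Last digits of 8^n: 8, 4, 2, 6 (period 4).
1668 leaves remainder 0 on division by 4, so 48^1668 ends in 6.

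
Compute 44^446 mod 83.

59

By repeated squaring mod 83: 44^1≡44, 44^2≡27, 44^4≡65, 44^8≡75, 44^16≡64, 44^32≡29, 44^64≡11, 44^128≡38, 44^256≡33.
446 = 2 + 4 + 8 + 16 + 32 + 128 + 256, so 44^446 ≡ 27·65·75·64·29·38·33 ≡ 59 (mod 83).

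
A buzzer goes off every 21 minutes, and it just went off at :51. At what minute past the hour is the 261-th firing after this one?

12

261·21 = 5481.
5481 = 91·60 + 21, so 5481 mod 60 = 21.
(51 + 21) mod 60 = 12.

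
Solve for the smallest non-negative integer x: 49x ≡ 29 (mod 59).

49⁻¹ ≡ 53 (mod 59) because 49·53 = 2597 = 44·59 + 1.
Multiplying both sides by 53: x ≡ 53·29 = 1537 ≡ 3 (mod 59).
Check: 49·3 = 147 = 2·59 + 29.

3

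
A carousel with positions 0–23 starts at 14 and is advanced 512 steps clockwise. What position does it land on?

512 mod 24 = 8 (since 21·24 = 504).
(14 + 8) mod 24 = 22.

22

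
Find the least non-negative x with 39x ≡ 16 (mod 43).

39

The inverse of 39 mod 43 is 32 (since 39·32 = 1248 ≡ 1).
So x ≡ 32·16 = 512 ≡ 39 (mod 43).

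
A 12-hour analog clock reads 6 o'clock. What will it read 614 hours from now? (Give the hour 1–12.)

8

614 mod 12 = 2 (since 51·12 = 612).
6 + 2 → 8 on a 12-hour dial.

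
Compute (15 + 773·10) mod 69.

773·10 = 7730.
7730 mod 69 = 2 (since 112·69 = 7728).
(15 + 2) mod 69 = 17.

17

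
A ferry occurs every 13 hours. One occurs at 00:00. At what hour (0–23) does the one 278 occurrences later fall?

14

278·13 = 3614.
3614 − 150·24 = 14, so 3614 ≡ 14 (mod 24).
(0 + 14) mod 24 = 14.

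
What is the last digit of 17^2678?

9

Powers of 7 mod 10 repeat with period 4: 7, 9, 3, 1.
2678 mod 4 = 2, so the last digit matches 7^2 = 9.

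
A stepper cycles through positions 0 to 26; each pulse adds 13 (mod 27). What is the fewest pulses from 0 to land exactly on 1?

25

13·25 = 325 = 12·27 + 1, so 13⁻¹ ≡ 25 (mod 27).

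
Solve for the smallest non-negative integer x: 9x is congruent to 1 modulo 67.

9⁻¹ ≡ 15 (mod 67) because 9·15 = 135 = 2·67 + 1.
So x ≡ 15·1 = 15 ≡ 15 (mod 67).
Check: 9·15 = 135 = 2·67 + 1.

15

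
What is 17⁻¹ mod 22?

13

17·13 = 221 = 10·22 + 1, so 17⁻¹ ≡ 13 (mod 22).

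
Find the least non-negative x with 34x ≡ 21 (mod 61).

34⁻¹ ≡ 9 (mod 61) because 34·9 = 306 = 5·61 + 1.
So x ≡ 9·21 = 189 ≡ 6 (mod 61).
Check: 34·6 = 204 = 3·61 + 21.

6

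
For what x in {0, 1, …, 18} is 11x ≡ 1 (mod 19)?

The inverse of 11 mod 19 is 7 (since 11·7 = 77 ≡ 1).
Multiplying both sides by 7: x ≡ 7·1 = 7 ≡ 7 (mod 19).
Check: 11·7 = 77 = 4·19 + 1.

7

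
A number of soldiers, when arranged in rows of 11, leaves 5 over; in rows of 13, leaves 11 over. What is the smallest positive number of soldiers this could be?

115

Since 13·6 ≡ 1 (mod 11), take x = 11 + 13·((5−11)·6 mod 11) = 11 + 13·8 = 115.
Check: 115 mod 11 = 5, 115 mod 13 = 11.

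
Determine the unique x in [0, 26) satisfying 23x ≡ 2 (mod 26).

23⁻¹ ≡ 17 (mod 26) because 23·17 = 391 = 15·26 + 1.
So x ≡ 17·2 = 34 ≡ 8 (mod 26).

8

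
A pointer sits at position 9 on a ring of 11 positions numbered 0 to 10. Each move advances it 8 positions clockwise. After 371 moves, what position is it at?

7

371·8 = 2968.
2968 − 269·11 = 9, so 2968 ≡ 9 (mod 11).
(9 + 9) mod 11 = 7.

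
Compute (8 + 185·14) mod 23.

22

185·14 = 2590.
2590 − 112·23 = 14, so 2590 ≡ 14 (mod 23).
(8 + 14) mod 23 = 22.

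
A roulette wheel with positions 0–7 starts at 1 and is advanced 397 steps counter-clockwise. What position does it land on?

4

397 mod 8 = 5 (since 49·8 = 392).
(1 − 5) mod 8 = 4.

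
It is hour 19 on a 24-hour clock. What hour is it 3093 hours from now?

3093 = 128·24 + 21, so 3093 mod 24 = 21.
(19 + 21) mod 24 = 16.

16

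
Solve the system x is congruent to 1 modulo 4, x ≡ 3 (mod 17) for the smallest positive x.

x ≡ 1 (mod 4) gives x ∈ {1, 5, 9, 13, 17, 21, 25, 29, …}.
The first of these with x mod 17 = 3 is 37.

37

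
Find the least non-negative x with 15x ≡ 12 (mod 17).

The inverse of 15 mod 17 is 8 (since 15·8 = 120 ≡ 1).
So x ≡ 8·12 = 96 ≡ 11 (mod 17).

11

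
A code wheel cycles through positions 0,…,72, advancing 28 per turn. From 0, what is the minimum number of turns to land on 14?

28⁻¹ ≡ 60 (mod 73) because 28·60 = 1680 = 23·73 + 1.
So x ≡ 60·14 = 840 ≡ 37 (mod 73).

37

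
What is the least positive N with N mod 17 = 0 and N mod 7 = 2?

51

x ≡ 2 (mod 7) gives x ∈ {2, 9, 16, 23, 30, 37, 44, 51}.
The first of these with x mod 17 = 0 is 51.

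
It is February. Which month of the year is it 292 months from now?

292 = 24·12 + 4, so 292 mod 12 = 4.
February + 4 months → June.

June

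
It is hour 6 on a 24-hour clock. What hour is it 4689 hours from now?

4689 − 195·24 = 9, so 4689 ≡ 9 (mod 24).
(6 + 9) mod 24 = 15.

15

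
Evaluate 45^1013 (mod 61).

4

By repeated squaring mod 61: 45^1≡45, 45^2≡12, 45^4≡22, 45^8≡57, 45^16≡16, 45^32≡12, 45^64≡22, 45^128≡57, 45^256≡16, 45^512≡12.
1013 = 1 + 4 + 16 + 32 + 64 + 128 + 256 + 512, so 45^1013 ≡ 45·22·16·12·22·57·16·12 ≡ 4 (mod 61).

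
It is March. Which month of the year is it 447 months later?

June

447 = 37·12 + 3, so 447 mod 12 = 3.
March + 3 months → June.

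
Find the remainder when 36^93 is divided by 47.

36

Square-and-reduce mod 47: 36^1≡36, 36^2≡27, 36^4≡24, 36^8≡12, 36^16≡3, 36^32≡9, 36^64≡34.
Since 93 = 1 + 4 + 8 + 16 + 64 in binary, 36^93 ≡ 36·24·12·3·34 ≡ 36 (mod 47).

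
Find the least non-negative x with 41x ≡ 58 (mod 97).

44

The inverse of 41 mod 97 is 71 (since 41·71 = 2911 ≡ 1).
So x ≡ 71·58 = 4118 ≡ 44 (mod 97).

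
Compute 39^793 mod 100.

19

By repeated squaring mod 100: 39^1≡39, 39^2≡21, 39^4≡41, 39^8≡81, 39^16≡61, 39^32≡21, 39^64≡41, 39^128≡81, 39^256≡61, 39^512≡21.
Since 793 = 1 + 8 + 16 + 256 + 512 in binary, 39^793 ≡ 39·81·61·61·21 ≡ 19 (mod 100).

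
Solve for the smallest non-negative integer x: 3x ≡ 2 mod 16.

6

The inverse of 3 mod 16 is 11 (since 3·11 = 33 ≡ 1).
Multiplying both sides by 11: x ≡ 11·2 = 22 ≡ 6 (mod 16).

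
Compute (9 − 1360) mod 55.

24

1360 = 24·55 + 40, so 1360 mod 55 = 40.
(9 − 40) mod 55 = 24.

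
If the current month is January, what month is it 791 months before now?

February

Dividing 791 by 12 gives quotient 65 and remainder 11.
January − 11 months → February.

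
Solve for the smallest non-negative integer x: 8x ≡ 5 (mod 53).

8⁻¹ ≡ 20 (mod 53) because 8·20 = 160 = 3·53 + 1.
Multiplying both sides by 20: x ≡ 20·5 = 100 ≡ 47 (mod 53).

47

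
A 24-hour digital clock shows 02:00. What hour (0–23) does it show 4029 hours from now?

23

4029 mod 24 = 21 (since 167·24 = 4008).
(2 + 21) mod 24 = 23.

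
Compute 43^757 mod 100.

43

By repeated squaring mod 100: 43^1≡43, 43^2≡49, 43^4≡1, 43^8≡1, 43^16≡1, 43^32≡1, 43^64≡1, 43^128≡1, 43^256≡1, 43^512≡1.
Since 757 = 1 + 4 + 16 + 32 + 64 + 128 + 512 in binary, 43^757 ≡ 43·1·1·1·1·1·1 ≡ 43 (mod 100).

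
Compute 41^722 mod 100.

81

By repeated squaring mod 100: 41^1≡41, 41^2≡81, 41^4≡61, 41^8≡21, 41^16≡41, 41^32≡81, 41^64≡61, 41^128≡21, 41^256≡41, 41^512≡81.
722 = 2 + 16 + 64 + 128 + 512, so 41^722 ≡ 81·41·61·21·81 ≡ 81 (mod 100).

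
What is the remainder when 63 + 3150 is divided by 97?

12

Dividing 3150 by 97 gives quotient 32 and remainder 46.
(63 + 46) mod 97 = 12.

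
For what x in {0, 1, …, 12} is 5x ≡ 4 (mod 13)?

5⁻¹ ≡ 8 (mod 13) because 5·8 = 40 = 3·13 + 1.
Multiplying both sides by 8: x ≡ 8·4 = 32 ≡ 6 (mod 13).

6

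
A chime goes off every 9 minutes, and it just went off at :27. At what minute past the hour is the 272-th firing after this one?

272·9 = 2448.
2448 = 40·60 + 48, so 2448 mod 60 = 48.
(27 + 48) mod 60 = 15.

15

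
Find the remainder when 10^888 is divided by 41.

16

Successive squares of 10 mod 41: 10^1≡10, 10^2≡18, 10^4≡37, 10^8≡16, 10^16≡10, 10^32≡18, 10^64≡37, 10^128≡16, 10^256≡10, 10^512≡18.
Since 888 = 8 + 16 + 32 + 64 + 256 + 512 in binary, 10^888 ≡ 16·10·18·37·10·18 ≡ 16 (mod 41).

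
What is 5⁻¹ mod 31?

31 = 6·5 + 1
5 = 5·1 + 0
Back-substituting gives 5·25 ≡ 1 (mod 31).

25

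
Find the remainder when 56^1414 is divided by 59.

15

Square-and-reduce mod 59: 56^1≡56, 56^2≡9, 56^4≡22, 56^8≡12, 56^16≡26, 56^32≡27, 56^64≡21, 56^128≡28, 56^256≡17, 56^512≡53, 56^1024≡36.
Since 1414 = 2 + 4 + 128 + 256 + 1024 in binary, 56^1414 ≡ 9·22·28·17·36 ≡ 15 (mod 59).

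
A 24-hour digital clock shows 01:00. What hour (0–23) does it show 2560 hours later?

17

Dividing 2560 by 24 gives quotient 106 and remainder 16.
(1 + 16) mod 24 = 17.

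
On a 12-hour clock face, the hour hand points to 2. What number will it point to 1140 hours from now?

2

1140 mod 12 = 0 (since 95·12 = 1140).
2 + 0 → 2 on a 12-hour dial.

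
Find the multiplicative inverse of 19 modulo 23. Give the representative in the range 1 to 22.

17

23 = 1·19 + 4
19 = 4·4 + 3
4 = 1·3 + 1
3 = 3·1 + 0
Back-substituting gives 19·17 ≡ 1 (mod 23).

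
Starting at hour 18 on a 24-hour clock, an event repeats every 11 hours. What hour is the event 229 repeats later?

17

229·11 = 2519.
2519 = 104·24 + 23, so 2519 mod 24 = 23.
(18 + 23) mod 24 = 17.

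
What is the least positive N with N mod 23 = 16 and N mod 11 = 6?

39

x ≡ 6 (mod 11) gives x ∈ {6, 17, 28, 39}.
The first of these with x mod 23 = 16 is 39.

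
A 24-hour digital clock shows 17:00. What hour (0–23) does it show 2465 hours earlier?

0

2465 − 102·24 = 17, so 2465 ≡ 17 (mod 24).
(17 − 17) mod 24 = 0.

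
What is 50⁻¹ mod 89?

73

89 = 1·50 + 39
50 = 1·39 + 11
39 = 3·11 + 6
11 = 1·6 + 5
6 = 1·5 + 1
5 = 5·1 + 0
Back-substituting gives 50·73 ≡ 1 (mod 89).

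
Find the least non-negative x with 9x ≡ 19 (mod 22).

7

9⁻¹ ≡ 5 (mod 22) because 9·5 = 45 = 2·22 + 1.
So x ≡ 5·19 = 95 ≡ 7 (mod 22).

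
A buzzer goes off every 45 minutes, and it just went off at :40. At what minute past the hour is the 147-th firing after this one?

55

147·45 = 6615.
6615 = 110·60 + 15, so 6615 mod 60 = 15.
(40 + 15) mod 60 = 55.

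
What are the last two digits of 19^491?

Square-and-reduce mod 100: 19^1≡19, 19^2≡61, 19^4≡21, 19^8≡41, 19^16≡81, 19^32≡61, 19^64≡21, 19^128≡41, 19^256≡81.
Since 491 = 1 + 2 + 8 + 32 + 64 + 128 + 256 in binary, 19^491 ≡ 19·61·41·61·21·41·81 ≡ 19 (mod 100).

19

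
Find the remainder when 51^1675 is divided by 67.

By repeated squaring mod 67: 51^1≡51, 51^2≡55, 51^4≡10, 51^8≡33, 51^16≡17, 51^32≡21, 51^64≡39, 51^128≡47, 51^256≡65, 51^512≡4, 51^1024≡16.
Since 1675 = 1 + 2 + 8 + 128 + 512 + 1024 in binary, 51^1675 ≡ 51·55·33·47·4·16 ≡ 2 (mod 67).

2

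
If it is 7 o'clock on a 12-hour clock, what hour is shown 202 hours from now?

202 − 16·12 = 10, so 202 ≡ 10 (mod 12).
7 + 10 → 5 on a 12-hour dial.

5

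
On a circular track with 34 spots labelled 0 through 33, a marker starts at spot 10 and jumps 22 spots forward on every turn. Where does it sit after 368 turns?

368·22 = 8096.
8096 = 238·34 + 4, so 8096 mod 34 = 4.
(10 + 4) mod 34 = 14.

14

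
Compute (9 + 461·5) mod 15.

461·5 = 2305.
2305 mod 15 = 10 (since 153·15 = 2295).
(9 + 10) mod 15 = 4.

4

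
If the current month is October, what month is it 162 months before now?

162 = 13·12 + 6, so 162 mod 12 = 6.
October − 6 months → April.

April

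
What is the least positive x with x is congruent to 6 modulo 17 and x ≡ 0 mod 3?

6

x ≡ 0 (mod 3) gives x ∈ {0, 3, 6}.
The first of these with x mod 17 = 6 is 6.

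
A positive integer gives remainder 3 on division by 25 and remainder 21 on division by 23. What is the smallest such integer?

x ≡ 21 (mod 23) gives x ∈ {21, 44, 67, 90, 113, 136, 159, 182, …}.
The first of these with x mod 25 = 3 is 228.

228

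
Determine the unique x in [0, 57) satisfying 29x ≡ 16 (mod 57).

32

The inverse of 29 mod 57 is 2 (since 29·2 = 58 ≡ 1).
Multiplying both sides by 2: x ≡ 2·16 = 32 ≡ 32 (mod 57).
Check: 29·32 = 928 = 16·57 + 16.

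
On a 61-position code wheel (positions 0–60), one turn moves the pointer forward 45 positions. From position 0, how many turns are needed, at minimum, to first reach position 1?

45·19 = 855 = 14·61 + 1, so 45⁻¹ ≡ 19 (mod 61).

19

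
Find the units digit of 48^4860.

6

The units digit of 48^n cycles with period 4: 8, 4, 2, 6, …
4860 leaves remainder 0 on division by 4, so 48^4860 ends in 6.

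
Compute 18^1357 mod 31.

9

Square-and-reduce mod 31: 18^1≡18, 18^2≡14, 18^4≡10, 18^8≡7, 18^16≡18, 18^32≡14, 18^64≡10, 18^128≡7, 18^256≡18, 18^512≡14, 18^1024≡10.
Since 1357 = 1 + 4 + 8 + 64 + 256 + 1024 in binary, 18^1357 ≡ 18·10·7·10·18·10 ≡ 9 (mod 31).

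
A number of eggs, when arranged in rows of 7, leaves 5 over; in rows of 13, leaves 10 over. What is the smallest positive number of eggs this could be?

x ≡ 5 (mod 7) gives x ∈ {5, 12, 19, 26, 33, 40, 47, 54, …}.
The first of these with x mod 13 = 10 is 75.

75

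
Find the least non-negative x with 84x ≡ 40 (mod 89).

84⁻¹ ≡ 71 (mod 89) because 84·71 = 5964 = 67·89 + 1.
So x ≡ 71·40 = 2840 ≡ 81 (mod 89).
Check: 84·81 = 6804 = 76·89 + 40.

81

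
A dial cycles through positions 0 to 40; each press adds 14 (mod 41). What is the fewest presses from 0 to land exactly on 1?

3

41 = 2·14 + 13
14 = 1·13 + 1
13 = 13·1 + 0
Back-substituting gives 14·3 ≡ 1 (mod 41).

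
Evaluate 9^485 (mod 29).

6

By repeated squaring mod 29: 9^1≡9, 9^2≡23, 9^4≡7, 9^8≡20, 9^16≡23, 9^32≡7, 9^64≡20, 9^128≡23, 9^256≡7.
Since 485 = 1 + 4 + 32 + 64 + 128 + 256 in binary, 9^485 ≡ 9·7·7·20·23·7 ≡ 6 (mod 29).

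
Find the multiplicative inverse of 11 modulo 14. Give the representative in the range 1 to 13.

11·9 = 99 = 7·14 + 1, so 11⁻¹ ≡ 9 (mod 14).

9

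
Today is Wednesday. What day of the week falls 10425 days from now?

Friday

10425 = 1489·7 + 2, so 10425 mod 7 = 2.
Wednesday + 2 days → Friday.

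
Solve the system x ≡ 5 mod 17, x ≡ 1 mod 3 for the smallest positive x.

Since 3·6 ≡ 1 (mod 17), take x = 1 + 3·((5−1)·6 mod 17) = 1 + 3·7 = 22.
Check: 22 mod 17 = 5, 22 mod 3 = 1.

22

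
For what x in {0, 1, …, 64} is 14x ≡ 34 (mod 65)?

The inverse of 14 mod 65 is 14 (since 14·14 = 196 ≡ 1).
So x ≡ 14·34 = 476 ≡ 21 (mod 65).

21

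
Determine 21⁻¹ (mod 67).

16

21·16 = 336 = 5·67 + 1, so 21⁻¹ ≡ 16 (mod 67).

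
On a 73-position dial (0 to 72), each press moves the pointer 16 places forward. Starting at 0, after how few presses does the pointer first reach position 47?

44

16⁻¹ ≡ 32 (mod 73) because 16·32 = 512 = 7·73 + 1.
So x ≡ 32·47 = 1504 ≡ 44 (mod 73).
Check: 16·44 = 704 = 9·73 + 47.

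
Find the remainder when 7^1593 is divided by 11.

2

By repeated squaring mod 11: 7^1≡7, 7^2≡5, 7^4≡3, 7^8≡9, 7^16≡4, 7^32≡5, 7^64≡3, 7^128≡9, 7^256≡4, 7^512≡5, 7^1024≡3.
1593 = 1 + 8 + 16 + 32 + 512 + 1024, so 7^1593 ≡ 7·9·4·5·5·3 ≡ 2 (mod 11).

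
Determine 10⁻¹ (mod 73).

73 = 7·10 + 3
10 = 3·3 + 1
3 = 3·1 + 0
Back-substituting gives 10·22 ≡ 1 (mod 73).

22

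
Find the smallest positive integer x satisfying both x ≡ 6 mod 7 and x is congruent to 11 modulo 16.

27

Since 16·4 ≡ 1 (mod 7), take x = 11 + 16·((6−11)·4 mod 7) = 11 + 16·1 = 27.
Check: 27 mod 7 = 6, 27 mod 16 = 11.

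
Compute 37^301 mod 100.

Square-and-reduce mod 100: 37^1≡37, 37^2≡69, 37^4≡61, 37^8≡21, 37^16≡41, 37^32≡81, 37^64≡61, 37^128≡21, 37^256≡41.
301 = 1 + 4 + 8 + 32 + 256, so 37^301 ≡ 37·61·21·81·41 ≡ 37 (mod 100).

37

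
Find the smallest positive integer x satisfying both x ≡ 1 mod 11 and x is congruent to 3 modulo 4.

Since 4·3 ≡ 1 (mod 11), take x = 3 + 4·((1−3)·3 mod 11) = 3 + 4·5 = 23.
Check: 23 mod 11 = 1, 23 mod 4 = 3.

23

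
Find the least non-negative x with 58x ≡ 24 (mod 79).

44

58⁻¹ ≡ 15 (mod 79) because 58·15 = 870 = 11·79 + 1.
Multiplying both sides by 15: x ≡ 15·24 = 360 ≡ 44 (mod 79).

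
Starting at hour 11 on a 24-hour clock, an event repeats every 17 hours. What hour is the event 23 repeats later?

18

23·17 = 391.
391 − 16·24 = 7, so 391 ≡ 7 (mod 24).
(11 + 7) mod 24 = 18.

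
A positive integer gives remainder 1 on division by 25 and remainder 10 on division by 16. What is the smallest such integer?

x ≡ 10 (mod 16) gives x ∈ {10, 26}.
The first of these with x mod 25 = 1 is 26.

26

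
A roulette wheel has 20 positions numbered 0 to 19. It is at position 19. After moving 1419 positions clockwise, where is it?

1419 = 70·20 + 19, so 1419 mod 20 = 19.
(19 + 19) mod 20 = 18.

18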